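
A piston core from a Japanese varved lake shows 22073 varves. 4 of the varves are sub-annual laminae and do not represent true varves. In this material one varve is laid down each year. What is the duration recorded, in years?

22069 years

Correcting the raw count gives 22073 − 4 = 22069 true varves.
One varve per year makes the duration 22069 years.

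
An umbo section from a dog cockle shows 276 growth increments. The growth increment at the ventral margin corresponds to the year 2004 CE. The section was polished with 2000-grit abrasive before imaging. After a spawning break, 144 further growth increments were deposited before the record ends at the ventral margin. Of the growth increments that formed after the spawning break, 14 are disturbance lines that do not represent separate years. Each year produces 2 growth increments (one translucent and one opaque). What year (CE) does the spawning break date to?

144 growth increments post-date the spawning break.
Removing the 14 false growth increments leaves 144 − 14 = 130 true growth increments beyond the spawning break.
130 growth increments at 2 per year is 130 / 2 = 65 years.
The growth increment at the ventral margin is 2004 CE, so the spawning break dates to 2004 − 65 = 1939 CE.

1939 CE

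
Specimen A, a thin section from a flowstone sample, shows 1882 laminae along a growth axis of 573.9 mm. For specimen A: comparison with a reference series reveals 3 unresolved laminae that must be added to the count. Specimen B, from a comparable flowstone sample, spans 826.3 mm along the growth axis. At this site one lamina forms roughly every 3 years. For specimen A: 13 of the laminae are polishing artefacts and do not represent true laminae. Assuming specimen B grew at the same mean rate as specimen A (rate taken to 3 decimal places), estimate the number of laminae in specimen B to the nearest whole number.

Specimen A: adjusted count: 1882 − 13 + 3 = 1872 laminae.
Specimen A: at 3 years per lamina, 1872 × 3 = 5616 years.
A: Mean rate = 573.9 mm / 5616 years ≈ 0.102 mm per year.
For B, 826.3 / 0.102 = 8100.98 years; at 3 years per lamina that is 8100.98 / 3 ≈ 2700 laminae.

2700 laminae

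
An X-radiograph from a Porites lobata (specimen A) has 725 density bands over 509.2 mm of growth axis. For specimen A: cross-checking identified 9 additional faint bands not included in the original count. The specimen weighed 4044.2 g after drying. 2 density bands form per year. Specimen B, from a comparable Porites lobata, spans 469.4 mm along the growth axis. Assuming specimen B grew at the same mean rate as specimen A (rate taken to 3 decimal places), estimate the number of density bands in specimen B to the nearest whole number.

Specimen A: correcting the raw count gives 725 + 9 = 734 true density bands.
Specimen A: 734 density bands at 2 per year is 734 / 2 = 367 years.
A: 509.2 mm over 367 years gives 509.2 / 367 ≈ 1.387 mm/year.
For B, 469.4 / 1.387 = 338.43 years; at 2 density bands per year that is 338.43 × 2 ≈ 677 density bands.

677 density bands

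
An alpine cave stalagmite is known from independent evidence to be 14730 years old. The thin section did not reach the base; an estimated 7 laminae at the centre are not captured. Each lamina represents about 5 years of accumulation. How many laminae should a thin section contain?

One lamina every 5 years means 14730 / 5 = 2946 laminae.
2946 − 7 missed = 2939 laminae expected in the prepared section.

2939 laminae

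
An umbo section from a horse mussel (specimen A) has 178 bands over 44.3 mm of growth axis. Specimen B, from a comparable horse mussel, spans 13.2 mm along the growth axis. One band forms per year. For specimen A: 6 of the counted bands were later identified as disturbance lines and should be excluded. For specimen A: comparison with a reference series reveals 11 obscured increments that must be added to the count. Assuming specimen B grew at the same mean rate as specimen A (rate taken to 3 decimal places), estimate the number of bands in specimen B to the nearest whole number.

55 bands

Specimen A: after corrections the count is 178 − 6 + 11 = 183 bands.
A: 44.3 mm over 183 years gives 44.3 / 183 ≈ 0.242 mm/year.
Specimen B: 13.2 mm / 0.242 mm per year = 54.55 years ≈ 55 bands.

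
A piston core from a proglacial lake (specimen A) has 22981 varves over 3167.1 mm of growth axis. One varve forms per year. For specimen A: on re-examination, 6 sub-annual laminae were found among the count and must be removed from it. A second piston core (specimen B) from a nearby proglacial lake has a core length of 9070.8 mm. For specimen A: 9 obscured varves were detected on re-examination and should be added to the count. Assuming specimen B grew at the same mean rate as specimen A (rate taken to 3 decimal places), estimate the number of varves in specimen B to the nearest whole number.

65730 varves

Specimen A: true varve count = 22981 − 6 + 9 = 22984.
A: Extension rate ≈ 3167.1 / 22984 = 0.138 mm/year.
B spans 9070.8 / 0.138 = 65730.43 years ≈ 65730 varves.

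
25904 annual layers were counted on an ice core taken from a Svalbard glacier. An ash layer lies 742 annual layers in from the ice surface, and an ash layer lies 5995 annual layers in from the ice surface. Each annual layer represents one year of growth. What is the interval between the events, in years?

5253 years

The two markers are separated by 5995 − 742 = 5253 annual layers.
At one annual layer per year, 5253 years elapsed between them.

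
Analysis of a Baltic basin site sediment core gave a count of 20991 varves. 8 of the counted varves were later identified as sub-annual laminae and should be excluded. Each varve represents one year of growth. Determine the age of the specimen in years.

Correcting the raw count gives 20991 − 8 = 20983 true varves.
At one varve per year, that is 20983 years.

20983 years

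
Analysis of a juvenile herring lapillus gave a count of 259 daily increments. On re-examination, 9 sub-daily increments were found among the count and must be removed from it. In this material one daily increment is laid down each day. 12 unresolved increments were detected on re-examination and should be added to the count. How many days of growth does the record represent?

Adjusted count: 259 − 9 + 12 = 262 daily increments.
At one daily increment per day, that is 262 days.

262 days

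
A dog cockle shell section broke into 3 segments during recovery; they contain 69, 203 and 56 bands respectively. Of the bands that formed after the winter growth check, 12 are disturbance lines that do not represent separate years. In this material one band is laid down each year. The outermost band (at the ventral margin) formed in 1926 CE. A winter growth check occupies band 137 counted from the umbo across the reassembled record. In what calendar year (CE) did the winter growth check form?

1747 CE

Total bands = 69 + 203 + 56 = 328.
The winter growth check sits at band 137 from the umbo, so 328 − 137 = 191 bands formed after it.
Excluding 12 false bands: 191 − 12 = 179.
1926 − 179 = 1747 CE.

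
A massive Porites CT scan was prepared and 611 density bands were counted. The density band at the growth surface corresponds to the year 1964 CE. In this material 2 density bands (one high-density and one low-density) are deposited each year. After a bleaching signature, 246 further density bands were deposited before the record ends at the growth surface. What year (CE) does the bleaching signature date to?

1841 CE

There are 246 density bands younger than the bleaching signature.
246 density bands at 2 per year is 246 / 2 = 123 years.
Counting back 123 years from 1964 CE places the bleaching signature in 1964 − 123 = 1841 CE.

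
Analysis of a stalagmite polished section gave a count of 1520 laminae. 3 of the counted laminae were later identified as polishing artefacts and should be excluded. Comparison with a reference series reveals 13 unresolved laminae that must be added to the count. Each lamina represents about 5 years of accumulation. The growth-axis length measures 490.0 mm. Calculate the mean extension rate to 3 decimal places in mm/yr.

Correcting the raw count gives 1520 − 3 + 13 = 1530 true laminae.
At 5 years per lamina, 1530 × 5 = 7650 years.
490.0 mm over 7650 years gives 490.0 / 7650 ≈ 0.064 mm/yr.

0.064 mm/yr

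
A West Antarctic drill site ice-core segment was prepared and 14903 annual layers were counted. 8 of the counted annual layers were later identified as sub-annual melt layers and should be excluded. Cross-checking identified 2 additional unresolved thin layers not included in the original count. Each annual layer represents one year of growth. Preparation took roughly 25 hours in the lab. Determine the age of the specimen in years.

Adjusted count: 14903 − 8 + 2 = 14897 annual layers.
One annual layer per year makes the duration 14897 years.

14897 yr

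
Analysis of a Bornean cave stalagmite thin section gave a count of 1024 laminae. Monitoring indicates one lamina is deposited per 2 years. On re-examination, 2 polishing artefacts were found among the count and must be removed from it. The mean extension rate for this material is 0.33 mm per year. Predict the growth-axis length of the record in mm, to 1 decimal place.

True lamina count = 1024 − 2 = 1022.
Multiplying by 2 years per lamina: 1022 × 2 = 2044 years.
2044 years at 0.33 mm/year gives 0.33 × 2044 = 674.5 mm.

674.5 mm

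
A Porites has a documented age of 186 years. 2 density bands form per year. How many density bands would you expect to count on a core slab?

372 density bands

Expected density bands: 186 × 2 = 372.
So 372 density bands should be present.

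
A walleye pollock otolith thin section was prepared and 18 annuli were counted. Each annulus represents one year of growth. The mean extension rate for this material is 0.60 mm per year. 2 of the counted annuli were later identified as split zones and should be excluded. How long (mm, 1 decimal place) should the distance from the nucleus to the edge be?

After corrections the count is 18 − 2 = 16 annuli.
Length ≈ 0.60 × 16 = 9.6 mm.

9.6 mm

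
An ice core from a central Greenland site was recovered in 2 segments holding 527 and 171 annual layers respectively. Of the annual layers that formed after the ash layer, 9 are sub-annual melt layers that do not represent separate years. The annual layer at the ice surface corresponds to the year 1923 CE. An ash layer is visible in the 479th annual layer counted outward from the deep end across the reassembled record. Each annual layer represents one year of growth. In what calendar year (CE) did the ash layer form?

1713 CE

Total annual layers = 527 + 171 = 698.
Between annual layer 479 and the ice surface there are 698 − 479 = 219 annual layers.
219 − 9 false = 210 true annual layers after the ash layer.
Counting back 210 years from 1923 CE places the ash layer in 1923 − 210 = 1713 CE.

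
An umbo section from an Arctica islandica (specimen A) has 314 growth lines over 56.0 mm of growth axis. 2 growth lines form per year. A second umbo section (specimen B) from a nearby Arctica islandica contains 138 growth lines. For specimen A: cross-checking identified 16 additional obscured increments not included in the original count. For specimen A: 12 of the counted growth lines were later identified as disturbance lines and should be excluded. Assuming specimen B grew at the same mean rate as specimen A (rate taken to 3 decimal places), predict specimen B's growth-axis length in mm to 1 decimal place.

24.3 mm

Specimen A: true growth line count = 314 − 12 + 16 = 318.
Specimen A: with 2 growth lines per year, 318 / 2 = 159 years.
A: Extension rate ≈ 56.0 / 159 = 0.352 mm per year.
Specimen B: 138 growth lines at 2 per year is 138 / 2 = 69 years. B's length ≈ 0.352 × 69 = 24.3 mm.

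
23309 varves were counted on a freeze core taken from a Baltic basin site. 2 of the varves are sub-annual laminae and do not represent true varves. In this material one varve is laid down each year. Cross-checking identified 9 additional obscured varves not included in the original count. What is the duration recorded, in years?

23316 yr

Adjusted count: 23309 − 2 + 9 = 23316 varves.
One varve per year makes the duration 23316 years.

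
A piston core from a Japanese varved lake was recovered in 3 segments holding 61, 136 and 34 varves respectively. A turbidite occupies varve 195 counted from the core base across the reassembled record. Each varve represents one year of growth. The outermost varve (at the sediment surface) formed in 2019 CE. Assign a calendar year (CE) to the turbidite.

Total varves = 61 + 136 + 34 = 231.
Between varve 195 and the sediment surface there are 231 − 195 = 36 varves.
The varve at the sediment surface is 2019 CE, so the turbidite dates to 2019 − 36 = 1983 CE.

1983 CE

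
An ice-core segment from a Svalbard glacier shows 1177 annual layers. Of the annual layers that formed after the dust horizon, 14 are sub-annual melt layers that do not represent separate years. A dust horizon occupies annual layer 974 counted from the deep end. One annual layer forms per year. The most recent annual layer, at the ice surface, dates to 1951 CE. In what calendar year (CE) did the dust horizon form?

1762 CE

The dust horizon sits at annual layer 974 from the deep end, so 1177 − 974 = 203 annual layers formed after it.
Excluding 14 false annual layers: 203 − 14 = 189.
1951 − 189 = 1762 CE.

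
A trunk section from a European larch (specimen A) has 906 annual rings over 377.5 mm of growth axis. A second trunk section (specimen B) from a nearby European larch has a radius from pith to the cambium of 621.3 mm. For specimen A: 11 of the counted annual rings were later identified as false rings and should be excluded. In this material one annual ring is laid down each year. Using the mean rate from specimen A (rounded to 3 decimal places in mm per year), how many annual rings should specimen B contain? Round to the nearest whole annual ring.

1472 annual rings

Specimen A: true annual ring count = 906 − 11 = 895.
A: 377.5 mm over 895 years gives 377.5 / 895 ≈ 0.422 mm/year.
Specimen B: 621.3 mm / 0.422 mm per year = 1472.27 years ≈ 1472 annual rings.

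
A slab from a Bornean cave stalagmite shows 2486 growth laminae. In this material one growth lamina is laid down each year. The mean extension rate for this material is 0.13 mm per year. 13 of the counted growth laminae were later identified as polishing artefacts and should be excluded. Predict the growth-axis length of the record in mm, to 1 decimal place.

Adjusted count: 2486 − 13 = 2473 growth laminae.
Predicted length = 0.13 mm/year × 2473 years = 321.5 mm.

321.5 mm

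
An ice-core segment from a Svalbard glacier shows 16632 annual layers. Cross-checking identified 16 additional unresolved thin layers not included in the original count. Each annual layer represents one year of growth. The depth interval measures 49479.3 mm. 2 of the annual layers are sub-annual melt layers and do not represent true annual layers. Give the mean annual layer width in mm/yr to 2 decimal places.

2.97 mm/yr

Correcting the raw count gives 16632 − 2 + 16 = 16646 true annual layers.
Extension rate ≈ 49479.3 / 16646 = 2.97 mm/yr.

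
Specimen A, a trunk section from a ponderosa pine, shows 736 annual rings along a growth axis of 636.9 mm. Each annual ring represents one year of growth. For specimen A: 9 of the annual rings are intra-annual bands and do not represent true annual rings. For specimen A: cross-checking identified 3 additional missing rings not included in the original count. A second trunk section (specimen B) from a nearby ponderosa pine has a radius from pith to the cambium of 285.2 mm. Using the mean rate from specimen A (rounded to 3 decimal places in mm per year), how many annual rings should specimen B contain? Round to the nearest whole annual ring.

327 annual rings

Specimen A: adjusted count: 736 − 9 + 3 = 730 annual rings.
A: Mean rate = 636.9 mm / 730 years ≈ 0.872 mm/year.
B spans 285.2 / 0.872 = 327.06 years ≈ 327 annual rings.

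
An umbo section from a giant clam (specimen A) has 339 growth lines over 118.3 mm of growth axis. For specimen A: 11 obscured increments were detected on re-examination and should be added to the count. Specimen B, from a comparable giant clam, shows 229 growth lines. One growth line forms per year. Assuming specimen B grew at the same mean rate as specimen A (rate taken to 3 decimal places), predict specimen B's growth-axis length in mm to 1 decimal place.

Specimen A: adjusted count: 339 + 11 = 350 growth lines.
A: Extension rate ≈ 118.3 / 350 = 0.338 mm/year.
For B, 0.338 mm/year × 229 years = 77.4 mm.

77.4 mm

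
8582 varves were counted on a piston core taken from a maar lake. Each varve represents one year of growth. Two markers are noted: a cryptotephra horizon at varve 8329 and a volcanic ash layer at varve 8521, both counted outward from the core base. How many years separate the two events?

The two markers are separated by 8521 − 8329 = 192 varves.
One varve per year makes the interval 192 years.

192 yr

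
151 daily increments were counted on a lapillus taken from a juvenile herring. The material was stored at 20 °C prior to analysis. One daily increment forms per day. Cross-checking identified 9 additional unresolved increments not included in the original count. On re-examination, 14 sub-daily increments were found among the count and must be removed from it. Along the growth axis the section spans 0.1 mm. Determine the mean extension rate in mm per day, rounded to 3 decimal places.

Correcting the raw count gives 151 − 14 + 9 = 146 true daily increments.
Mean rate = 0.1 mm / 146 days ≈ 0.001 mm per day.

0.001 mm per day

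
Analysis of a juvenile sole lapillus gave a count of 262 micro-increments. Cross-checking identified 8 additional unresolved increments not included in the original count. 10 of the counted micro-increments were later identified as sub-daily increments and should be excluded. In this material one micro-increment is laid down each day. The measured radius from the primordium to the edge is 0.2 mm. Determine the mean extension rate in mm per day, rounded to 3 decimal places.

True micro-increment count = 262 − 10 + 8 = 260.
Mean rate = 0.2 mm / 260 days ≈ 0.001 mm per day.

0.001 mm per day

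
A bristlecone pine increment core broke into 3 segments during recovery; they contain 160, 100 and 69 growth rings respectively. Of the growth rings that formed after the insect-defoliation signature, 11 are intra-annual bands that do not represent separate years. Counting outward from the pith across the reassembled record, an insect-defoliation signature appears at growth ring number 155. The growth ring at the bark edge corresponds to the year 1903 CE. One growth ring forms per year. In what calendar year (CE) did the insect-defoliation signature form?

Total growth rings = 160 + 100 + 69 = 329.
The insect-defoliation signature sits at growth ring 155 from the pith, so 329 − 155 = 174 growth rings formed after it.
Removing the 11 false growth rings leaves 174 − 11 = 163 true growth rings beyond the insect-defoliation signature.
Counting back 163 years from 1903 CE places the insect-defoliation signature in 1903 − 163 = 1740 CE.

1740 CE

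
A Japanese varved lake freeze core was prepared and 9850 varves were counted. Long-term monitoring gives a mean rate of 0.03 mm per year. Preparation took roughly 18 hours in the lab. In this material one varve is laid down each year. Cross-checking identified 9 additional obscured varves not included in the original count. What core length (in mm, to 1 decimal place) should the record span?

295.8 mm

After corrections the count is 9850 + 9 = 9859 varves.
Predicted length = 0.03 mm/year × 9859 years = 295.8 mm.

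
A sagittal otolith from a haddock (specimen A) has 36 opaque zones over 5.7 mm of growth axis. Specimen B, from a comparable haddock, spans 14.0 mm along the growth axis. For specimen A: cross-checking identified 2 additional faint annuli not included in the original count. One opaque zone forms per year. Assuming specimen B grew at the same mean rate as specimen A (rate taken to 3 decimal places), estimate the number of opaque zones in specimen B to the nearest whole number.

Specimen A: correcting the raw count gives 36 + 2 = 38 true opaque zones.
A: Extension rate ≈ 5.7 / 38 = 0.150 mm per year.
B spans 14.0 / 0.150 = 93.33 years ≈ 93 opaque zones.

93 opaque zones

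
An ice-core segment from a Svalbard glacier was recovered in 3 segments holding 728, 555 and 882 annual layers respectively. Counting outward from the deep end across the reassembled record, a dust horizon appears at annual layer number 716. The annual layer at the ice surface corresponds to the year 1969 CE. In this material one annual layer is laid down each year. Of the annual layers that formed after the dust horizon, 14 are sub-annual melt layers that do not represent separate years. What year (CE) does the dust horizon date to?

534 CE

Total annual layers = 728 + 555 + 882 = 2165.
The dust horizon sits at annual layer 716 from the deep end, so 2165 − 716 = 1449 annual layers formed after it.
Removing the 14 false annual layers leaves 1449 − 14 = 1435 true annual layers beyond the dust horizon.
The annual layer at the ice surface is 1969 CE, so the dust horizon dates to 1969 − 1435 = 534 CE.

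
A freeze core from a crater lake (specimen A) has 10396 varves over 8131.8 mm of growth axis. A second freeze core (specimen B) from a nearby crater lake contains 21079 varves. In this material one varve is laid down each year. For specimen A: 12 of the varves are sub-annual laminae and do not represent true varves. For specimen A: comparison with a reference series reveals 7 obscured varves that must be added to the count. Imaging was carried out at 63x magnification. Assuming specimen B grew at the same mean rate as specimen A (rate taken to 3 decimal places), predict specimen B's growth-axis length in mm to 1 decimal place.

16504.9 mm

Specimen A: correcting the raw count gives 10396 − 12 + 7 = 10391 true varves.
A: Extension rate ≈ 8131.8 / 10391 = 0.783 mm/year.
For B, 0.783 mm/year × 21079 years = 16504.9 mm.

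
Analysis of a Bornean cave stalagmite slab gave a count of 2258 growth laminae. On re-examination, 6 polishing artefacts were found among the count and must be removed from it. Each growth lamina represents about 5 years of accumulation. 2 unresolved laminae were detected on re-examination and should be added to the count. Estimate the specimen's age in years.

11270 years

Correcting the raw count gives 2258 − 6 + 2 = 2254 true growth laminae.
2254 growth laminae at 5 years each span 2254 × 5 = 11270 years.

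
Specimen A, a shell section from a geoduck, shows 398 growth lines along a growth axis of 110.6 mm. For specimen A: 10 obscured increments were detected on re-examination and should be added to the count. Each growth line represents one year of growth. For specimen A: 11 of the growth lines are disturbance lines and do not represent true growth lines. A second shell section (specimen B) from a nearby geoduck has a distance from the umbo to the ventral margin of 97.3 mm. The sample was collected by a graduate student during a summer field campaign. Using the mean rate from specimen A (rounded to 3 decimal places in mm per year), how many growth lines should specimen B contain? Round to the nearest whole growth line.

Specimen A: adjusted count: 398 − 11 + 10 = 397 growth lines.
A: Extension rate ≈ 110.6 / 397 = 0.279 mm/year.
For B, 97.3 / 0.279 = 348.75 years ≈ 349 growth lines.

349 growth lines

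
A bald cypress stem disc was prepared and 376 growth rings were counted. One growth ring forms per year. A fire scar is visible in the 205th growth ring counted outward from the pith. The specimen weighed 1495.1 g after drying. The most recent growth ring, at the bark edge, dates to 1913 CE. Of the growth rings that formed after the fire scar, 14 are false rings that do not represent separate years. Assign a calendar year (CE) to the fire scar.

1756 CE

376 − 205 = 171 growth rings lie beyond the fire scar toward the bark edge.
171 − 14 false = 157 true growth rings after the fire scar.
The growth ring at the bark edge is 1913 CE, so the fire scar dates to 1913 − 157 = 1756 CE.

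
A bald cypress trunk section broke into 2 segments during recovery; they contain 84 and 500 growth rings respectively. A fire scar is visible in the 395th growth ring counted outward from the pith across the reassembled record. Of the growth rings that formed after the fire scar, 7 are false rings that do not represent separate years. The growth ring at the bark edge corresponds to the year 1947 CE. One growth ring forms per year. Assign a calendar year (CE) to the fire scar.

Total growth rings = 84 + 500 = 584.
Between growth ring 395 and the bark edge there are 584 − 395 = 189 growth rings.
Removing the 7 false growth rings leaves 189 − 7 = 182 true growth rings beyond the fire scar.
Counting back 182 years from 1947 CE places the fire scar in 1947 − 182 = 1765 CE.

1765 CE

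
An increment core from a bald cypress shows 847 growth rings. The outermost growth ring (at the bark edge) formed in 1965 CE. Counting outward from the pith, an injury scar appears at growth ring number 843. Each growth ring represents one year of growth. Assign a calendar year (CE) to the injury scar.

1961 CE

847 − 843 = 4 growth rings lie beyond the injury scar toward the bark edge.
1965 − 4 = 1961 CE.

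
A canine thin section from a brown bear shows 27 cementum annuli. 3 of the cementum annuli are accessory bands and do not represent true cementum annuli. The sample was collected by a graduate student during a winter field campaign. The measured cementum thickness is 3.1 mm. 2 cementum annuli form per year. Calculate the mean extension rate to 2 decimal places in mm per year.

True cementum annulus count = 27 − 3 = 24.
Dividing by 2 cementum annuli per year: 24 / 2 = 12 years.
Extension rate ≈ 3.1 / 12 = 0.26 mm per year.

0.26 mm per year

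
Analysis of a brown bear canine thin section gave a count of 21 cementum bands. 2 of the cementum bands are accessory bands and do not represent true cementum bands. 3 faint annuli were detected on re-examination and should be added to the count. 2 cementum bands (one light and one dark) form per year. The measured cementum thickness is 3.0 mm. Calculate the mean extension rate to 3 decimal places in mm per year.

0.273 mm per year

True cementum band count = 21 − 2 + 3 = 22.
With 2 cementum bands per year, 22 / 2 = 11 years.
3.0 mm over 11 years gives 3.0 / 11 ≈ 0.273 mm per year.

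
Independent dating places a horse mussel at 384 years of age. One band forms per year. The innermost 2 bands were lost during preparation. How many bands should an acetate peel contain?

382 bands

At one band per year, 384 years correspond to 384 bands.
384 − 2 missed = 382 bands expected in the prepared section.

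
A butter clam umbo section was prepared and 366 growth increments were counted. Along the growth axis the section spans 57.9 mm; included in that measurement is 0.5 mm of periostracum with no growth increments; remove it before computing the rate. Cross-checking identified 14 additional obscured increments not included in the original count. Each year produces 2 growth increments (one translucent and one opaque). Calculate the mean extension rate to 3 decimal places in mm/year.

After corrections the count is 366 + 14 = 380 growth increments.
With 2 growth increments per year, 380 / 2 = 190 years.
Removing the 0.5 mm offcut leaves 57.9 − 0.5 = 57.4 mm.
Mean rate = 57.4 mm / 190 years ≈ 0.302 mm/year.

0.302 mm/year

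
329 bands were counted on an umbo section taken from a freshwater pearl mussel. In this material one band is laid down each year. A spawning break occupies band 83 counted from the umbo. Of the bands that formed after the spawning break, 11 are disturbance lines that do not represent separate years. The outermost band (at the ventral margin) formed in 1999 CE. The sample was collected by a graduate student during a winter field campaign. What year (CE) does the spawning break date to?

1764 CE

329 − 83 = 246 bands lie beyond the spawning break toward the ventral margin.
Removing the 11 false bands leaves 246 − 11 = 235 true bands beyond the spawning break.
Counting back 235 years from 1999 CE places the spawning break in 1999 − 235 = 1764 CE.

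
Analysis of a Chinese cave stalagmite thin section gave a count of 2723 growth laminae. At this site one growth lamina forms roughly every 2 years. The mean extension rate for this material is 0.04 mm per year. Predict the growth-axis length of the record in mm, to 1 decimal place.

At 2 years per growth lamina, 2723 × 2 = 5446 years.
5446 years at 0.04 mm/year gives 0.04 × 5446 = 217.8 mm.

217.8 mm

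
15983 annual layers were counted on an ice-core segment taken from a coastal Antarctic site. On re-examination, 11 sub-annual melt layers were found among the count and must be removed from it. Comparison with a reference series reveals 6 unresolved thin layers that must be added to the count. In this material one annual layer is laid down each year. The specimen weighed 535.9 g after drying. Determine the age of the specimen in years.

True annual layer count = 15983 − 11 + 6 = 15978.
One annual layer per year makes the duration 15978 years.

15978 years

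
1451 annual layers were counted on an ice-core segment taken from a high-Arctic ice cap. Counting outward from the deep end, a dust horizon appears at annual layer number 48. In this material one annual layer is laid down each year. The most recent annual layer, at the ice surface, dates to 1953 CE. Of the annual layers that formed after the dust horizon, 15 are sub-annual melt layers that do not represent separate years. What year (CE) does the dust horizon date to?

565 CE

The dust horizon sits at annual layer 48 from the deep end, so 1451 − 48 = 1403 annual layers formed after it.
Excluding 15 false annual layers: 1403 − 15 = 1388.
Counting back 1388 years from 1953 CE places the dust horizon in 1953 − 1388 = 565 CE.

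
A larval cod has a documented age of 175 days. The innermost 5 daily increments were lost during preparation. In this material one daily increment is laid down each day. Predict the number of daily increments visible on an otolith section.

170 daily increments

Expected daily increments over 175 days: 175.
Subtracting the 5 daily increments not captured gives 175 − 5 = 170 daily increments in the record.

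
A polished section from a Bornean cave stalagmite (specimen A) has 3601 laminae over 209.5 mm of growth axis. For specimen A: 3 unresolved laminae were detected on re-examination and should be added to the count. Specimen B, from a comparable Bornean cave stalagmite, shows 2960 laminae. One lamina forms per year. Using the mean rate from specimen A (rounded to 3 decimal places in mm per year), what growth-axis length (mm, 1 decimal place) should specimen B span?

Specimen A: correcting the raw count gives 3601 + 3 = 3604 true laminae.
A: 209.5 mm over 3604 years gives 209.5 / 3604 ≈ 0.058 mm per year.
For B, 0.058 mm/year × 2960 years = 171.7 mm.

171.7 mm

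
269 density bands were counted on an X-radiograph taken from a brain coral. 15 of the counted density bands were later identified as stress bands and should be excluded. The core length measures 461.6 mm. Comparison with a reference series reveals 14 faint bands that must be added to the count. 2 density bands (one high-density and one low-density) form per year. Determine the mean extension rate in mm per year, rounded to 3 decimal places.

Correcting the raw count gives 269 − 15 + 14 = 268 true density bands.
Dividing by 2 density bands per year: 268 / 2 = 134 years.
Mean rate = 461.6 mm / 134 years ≈ 3.445 mm per year.

3.445 mm per year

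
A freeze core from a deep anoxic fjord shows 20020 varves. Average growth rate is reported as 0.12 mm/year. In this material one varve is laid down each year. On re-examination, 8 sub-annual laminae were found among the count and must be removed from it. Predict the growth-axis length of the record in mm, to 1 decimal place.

2401.4 mm

Adjusted count: 20020 − 8 = 20012 varves.
20012 years at 0.12 mm/year gives 0.12 × 20012 = 2401.4 mm.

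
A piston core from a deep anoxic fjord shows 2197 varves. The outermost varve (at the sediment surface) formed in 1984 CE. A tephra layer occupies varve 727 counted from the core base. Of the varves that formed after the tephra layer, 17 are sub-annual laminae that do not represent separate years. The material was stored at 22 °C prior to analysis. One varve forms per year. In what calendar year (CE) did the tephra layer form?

2197 − 727 = 1470 varves lie beyond the tephra layer toward the sediment surface.
Excluding 17 false varves: 1470 − 17 = 1453.
Counting back 1453 years from 1984 CE places the tephra layer in 1984 − 1453 = 531 CE.

531 CE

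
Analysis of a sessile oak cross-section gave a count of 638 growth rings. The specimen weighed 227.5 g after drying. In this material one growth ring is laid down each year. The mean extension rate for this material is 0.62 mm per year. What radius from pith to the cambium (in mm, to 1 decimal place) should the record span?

The record spans 638 years at 0.62 mm per year.
Length ≈ 0.62 × 638 = 395.6 mm.

395.6 mm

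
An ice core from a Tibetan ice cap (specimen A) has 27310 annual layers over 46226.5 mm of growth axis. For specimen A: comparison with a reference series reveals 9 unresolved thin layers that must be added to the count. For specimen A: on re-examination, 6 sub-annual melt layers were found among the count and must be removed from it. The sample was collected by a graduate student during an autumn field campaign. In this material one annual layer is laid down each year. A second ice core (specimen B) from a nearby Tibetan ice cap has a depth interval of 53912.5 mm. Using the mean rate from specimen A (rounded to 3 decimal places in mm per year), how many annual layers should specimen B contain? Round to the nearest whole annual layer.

31863 annual layers

Specimen A: adjusted count: 27310 − 6 + 9 = 27313 annual layers.
A: Extension rate ≈ 46226.5 / 27313 = 1.692 mm/year.
For B, 53912.5 / 1.692 = 31863.18 years ≈ 31863 annual layers.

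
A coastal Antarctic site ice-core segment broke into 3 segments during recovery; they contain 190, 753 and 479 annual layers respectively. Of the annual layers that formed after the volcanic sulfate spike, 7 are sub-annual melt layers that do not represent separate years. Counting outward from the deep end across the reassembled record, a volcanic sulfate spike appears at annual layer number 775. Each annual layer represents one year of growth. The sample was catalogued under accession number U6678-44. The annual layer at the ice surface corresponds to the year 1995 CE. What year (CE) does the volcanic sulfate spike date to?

1355 CE

Total annual layers = 190 + 753 + 479 = 1422.
Between annual layer 775 and the ice surface there are 1422 − 775 = 647 annual layers.
Excluding 7 false annual layers: 647 − 7 = 640.
Counting back 640 years from 1995 CE places the volcanic sulfate spike in 1995 − 640 = 1355 CE.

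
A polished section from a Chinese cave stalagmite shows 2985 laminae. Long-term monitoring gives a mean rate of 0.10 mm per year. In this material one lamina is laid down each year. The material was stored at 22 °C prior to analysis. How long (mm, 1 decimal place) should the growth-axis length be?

2985 years of growth are recorded.
Length ≈ 0.10 × 2985 = 298.5 mm.

298.5 mm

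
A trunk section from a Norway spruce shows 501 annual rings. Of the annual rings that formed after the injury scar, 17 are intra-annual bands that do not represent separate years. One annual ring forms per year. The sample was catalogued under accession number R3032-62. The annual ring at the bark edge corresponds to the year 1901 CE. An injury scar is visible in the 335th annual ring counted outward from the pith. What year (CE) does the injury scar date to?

1752 CE

501 − 335 = 166 annual rings lie beyond the injury scar toward the bark edge.
Excluding 17 false annual rings: 166 − 17 = 149.
Counting back 149 years from 1901 CE places the injury scar in 1901 − 149 = 1752 CE.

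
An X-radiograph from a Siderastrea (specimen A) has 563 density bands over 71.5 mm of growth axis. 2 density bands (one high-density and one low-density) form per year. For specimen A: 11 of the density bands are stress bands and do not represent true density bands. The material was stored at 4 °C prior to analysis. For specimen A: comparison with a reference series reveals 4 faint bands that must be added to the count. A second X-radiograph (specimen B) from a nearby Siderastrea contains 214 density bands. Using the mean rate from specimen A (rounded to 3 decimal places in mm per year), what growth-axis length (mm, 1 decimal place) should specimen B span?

27.5 mm

Specimen A: true density band count = 563 − 11 + 4 = 556.
Specimen A: dividing by 2 density bands per year: 556 / 2 = 278 years.
A: Extension rate ≈ 71.5 / 278 = 0.257 mm per year.
Specimen B: with 2 density bands per year, 214 / 2 = 107 years. Length of B = 0.257 × 107 = 27.5 mm.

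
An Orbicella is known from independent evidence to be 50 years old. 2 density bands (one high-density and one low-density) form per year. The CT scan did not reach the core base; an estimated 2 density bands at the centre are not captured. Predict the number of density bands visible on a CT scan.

50 years at 2 density bands per year gives 50 × 2 = 100 density bands.
Less the 2 uncaptured density bands: 100 − 2 = 98.

98 density bands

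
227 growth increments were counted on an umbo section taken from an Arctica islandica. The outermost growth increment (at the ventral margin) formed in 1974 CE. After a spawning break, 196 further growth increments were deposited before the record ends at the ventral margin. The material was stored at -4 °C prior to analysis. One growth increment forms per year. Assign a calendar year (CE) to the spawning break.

1778 CE

196 growth increments post-date the spawning break.
The growth increment at the ventral margin is 1974 CE, so the spawning break dates to 1974 − 196 = 1778 CE.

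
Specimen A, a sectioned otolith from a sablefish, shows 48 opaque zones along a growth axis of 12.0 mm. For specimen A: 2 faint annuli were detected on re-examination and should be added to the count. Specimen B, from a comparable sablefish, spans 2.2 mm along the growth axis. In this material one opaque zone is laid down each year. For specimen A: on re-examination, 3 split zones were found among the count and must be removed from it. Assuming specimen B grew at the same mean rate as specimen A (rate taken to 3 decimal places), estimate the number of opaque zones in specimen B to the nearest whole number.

9 opaque zones

Specimen A: adjusted count: 48 − 3 + 2 = 47 opaque zones.
A: Mean rate = 12.0 mm / 47 years ≈ 0.255 mm/yr.
For B, 2.2 / 0.255 = 8.63 years ≈ 9 opaque zones.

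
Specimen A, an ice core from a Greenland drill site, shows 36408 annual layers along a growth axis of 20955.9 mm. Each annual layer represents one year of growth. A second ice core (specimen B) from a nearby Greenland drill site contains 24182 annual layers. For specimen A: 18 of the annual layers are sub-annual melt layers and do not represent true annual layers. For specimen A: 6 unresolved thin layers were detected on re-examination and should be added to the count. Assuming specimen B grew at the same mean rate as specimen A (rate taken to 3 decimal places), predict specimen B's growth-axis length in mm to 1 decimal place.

Specimen A: after corrections the count is 36408 − 18 + 6 = 36396 annual layers.
A: 20955.9 mm over 36396 years gives 20955.9 / 36396 ≈ 0.576 mm/year.
For B, 0.576 mm/year × 24182 years = 13928.8 mm.

13928.8 mm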